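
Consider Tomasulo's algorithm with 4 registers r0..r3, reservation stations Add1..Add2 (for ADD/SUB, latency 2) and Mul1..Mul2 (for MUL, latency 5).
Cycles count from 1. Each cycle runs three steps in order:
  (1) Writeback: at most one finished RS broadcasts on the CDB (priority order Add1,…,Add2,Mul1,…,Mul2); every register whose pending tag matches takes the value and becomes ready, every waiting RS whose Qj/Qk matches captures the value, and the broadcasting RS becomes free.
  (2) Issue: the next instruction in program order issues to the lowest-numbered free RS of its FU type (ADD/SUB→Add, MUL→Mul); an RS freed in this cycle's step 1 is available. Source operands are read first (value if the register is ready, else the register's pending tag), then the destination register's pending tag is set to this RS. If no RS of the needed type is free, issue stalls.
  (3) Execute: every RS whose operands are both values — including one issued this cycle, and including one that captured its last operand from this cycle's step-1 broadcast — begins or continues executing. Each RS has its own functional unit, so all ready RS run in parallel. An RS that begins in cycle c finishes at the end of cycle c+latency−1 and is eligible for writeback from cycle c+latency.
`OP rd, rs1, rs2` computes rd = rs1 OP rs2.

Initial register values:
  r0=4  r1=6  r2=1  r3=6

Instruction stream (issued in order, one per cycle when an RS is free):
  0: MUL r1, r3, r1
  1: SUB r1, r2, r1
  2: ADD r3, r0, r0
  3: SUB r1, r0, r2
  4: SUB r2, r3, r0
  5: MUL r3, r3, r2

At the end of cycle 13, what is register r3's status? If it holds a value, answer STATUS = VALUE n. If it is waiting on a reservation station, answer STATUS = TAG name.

STATUS = TAG Mul1

c1: issue MUL r1<-Mul1 | r0:4,r1:Mul1,r2:1,r3:6
c2: issue SUB r1<-Add1 | r0:4,r1:Add1,r2:1,r3:6
c3: issue ADD r3<-Add2 | r0:4,r1:Add1,r2:1,r3:Add2
c4: stall | r0:4,r1:Add1,r2:1,r3:Add2
c5: CDB Add2=8; issue SUB r1<-Add2 | r0:4,r1:Add2,r2:1,r3:8
c6: CDB Mul1=36; stall | r0:4,r1:Add2,r2:1,r3:8
c7: CDB Add2=3; issue SUB r2<-Add2 | r0:4,r1:3,r2:Add2,r3:8
c8: CDB Add1=-35; issue MUL r3<-Mul1 | r0:4,r1:3,r2:Add2,r3:Mul1
c9: CDB Add2=4 | r0:4,r1:3,r2:4,r3:Mul1
c10: - | r0:4,r1:3,r2:4,r3:Mul1
c11: - | r0:4,r1:3,r2:4,r3:Mul1
c12: - | r0:4,r1:3,r2:4,r3:Mul1
c13: - | r0:4,r1:3,r2:4,r3:Mul1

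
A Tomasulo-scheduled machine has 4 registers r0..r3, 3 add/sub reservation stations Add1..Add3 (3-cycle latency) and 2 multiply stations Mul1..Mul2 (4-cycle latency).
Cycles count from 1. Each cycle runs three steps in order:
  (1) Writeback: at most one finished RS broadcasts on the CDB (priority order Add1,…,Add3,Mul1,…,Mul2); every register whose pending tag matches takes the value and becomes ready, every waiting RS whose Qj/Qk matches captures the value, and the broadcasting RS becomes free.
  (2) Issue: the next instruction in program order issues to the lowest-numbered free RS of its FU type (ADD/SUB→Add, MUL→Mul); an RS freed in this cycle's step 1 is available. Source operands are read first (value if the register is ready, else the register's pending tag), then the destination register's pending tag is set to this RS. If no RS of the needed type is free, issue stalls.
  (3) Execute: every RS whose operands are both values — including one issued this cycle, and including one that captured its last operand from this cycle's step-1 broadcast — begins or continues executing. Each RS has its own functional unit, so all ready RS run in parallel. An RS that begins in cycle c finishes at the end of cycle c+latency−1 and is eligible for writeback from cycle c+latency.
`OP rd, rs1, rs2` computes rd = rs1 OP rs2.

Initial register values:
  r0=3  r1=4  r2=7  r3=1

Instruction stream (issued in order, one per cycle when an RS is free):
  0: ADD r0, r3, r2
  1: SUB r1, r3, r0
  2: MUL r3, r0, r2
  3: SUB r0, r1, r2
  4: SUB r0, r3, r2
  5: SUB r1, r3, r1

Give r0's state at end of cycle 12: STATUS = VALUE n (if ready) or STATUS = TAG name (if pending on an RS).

cycle 1: issue ADD r0<-Add1 // r0:Add1,r1:4,r2:7,r3:1
cycle 2: issue SUB r1<-Add2 // r0:Add1,r1:Add2,r2:7,r3:1
cycle 3: issue MUL r3<-Mul1 // r0:Add1,r1:Add2,r2:7,r3:Mul1
cycle 4: CDB Add1=8; issue SUB r0<-Add1 // r0:Add1,r1:Add2,r2:7,r3:Mul1
cycle 5: issue SUB r0<-Add3 // r0:Add3,r1:Add2,r2:7,r3:Mul1
cycle 6: stall // r0:Add3,r1:Add2,r2:7,r3:Mul1
cycle 7: CDB Add2=-7; issue SUB r1<-Add2 // r0:Add3,r1:Add2,r2:7,r3:Mul1
cycle 8: CDB Mul1=56 // r0:Add3,r1:Add2,r2:7,r3:56
cycle 9: - // r0:Add3,r1:Add2,r2:7,r3:56
cycle 10: CDB Add1=-14 // r0:Add3,r1:Add2,r2:7,r3:56
cycle 11: CDB Add2=63 // r0:Add3,r1:63,r2:7,r3:56
cycle 12: CDB Add3=49 // r0:49,r1:63,r2:7,r3:56

STATUS = VALUE 49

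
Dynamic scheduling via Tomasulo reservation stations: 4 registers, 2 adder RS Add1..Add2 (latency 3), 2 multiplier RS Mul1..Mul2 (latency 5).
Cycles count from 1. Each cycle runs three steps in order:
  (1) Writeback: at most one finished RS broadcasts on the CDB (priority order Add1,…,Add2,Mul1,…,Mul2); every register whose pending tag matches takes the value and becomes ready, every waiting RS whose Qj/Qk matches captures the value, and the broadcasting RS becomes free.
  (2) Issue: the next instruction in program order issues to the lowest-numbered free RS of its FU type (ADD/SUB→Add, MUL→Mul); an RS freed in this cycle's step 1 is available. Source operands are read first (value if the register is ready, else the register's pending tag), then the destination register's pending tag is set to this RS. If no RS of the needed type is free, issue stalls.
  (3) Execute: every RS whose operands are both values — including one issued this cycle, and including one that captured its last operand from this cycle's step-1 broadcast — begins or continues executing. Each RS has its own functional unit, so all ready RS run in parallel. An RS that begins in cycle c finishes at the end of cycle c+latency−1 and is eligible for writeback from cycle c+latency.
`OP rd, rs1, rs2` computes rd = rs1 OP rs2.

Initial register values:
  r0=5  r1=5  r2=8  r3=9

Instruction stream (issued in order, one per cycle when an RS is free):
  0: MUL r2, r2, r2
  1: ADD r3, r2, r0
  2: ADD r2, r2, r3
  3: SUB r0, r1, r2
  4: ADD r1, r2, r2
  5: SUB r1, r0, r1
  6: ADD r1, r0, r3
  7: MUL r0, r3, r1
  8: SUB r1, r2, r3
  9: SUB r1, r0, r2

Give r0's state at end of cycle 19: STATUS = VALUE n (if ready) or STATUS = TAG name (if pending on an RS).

c1: issue MUL r2<-Mul1 | r0:5,r1:5,r2:Mul1,r3:9
c2: issue ADD r3<-Add1 | r0:5,r1:5,r2:Mul1,r3:Add1
c3: issue ADD r2<-Add2 | r0:5,r1:5,r2:Add2,r3:Add1
c4: stall | r0:5,r1:5,r2:Add2,r3:Add1
c5: stall | r0:5,r1:5,r2:Add2,r3:Add1
c6: CDB Mul1=64; stall | r0:5,r1:5,r2:Add2,r3:Add1
c7: stall | r0:5,r1:5,r2:Add2,r3:Add1
c8: stall | r0:5,r1:5,r2:Add2,r3:Add1
c9: CDB Add1=69; issue SUB r0<-Add1 | r0:Add1,r1:5,r2:Add2,r3:69
c10: stall | r0:Add1,r1:5,r2:Add2,r3:69
c11: stall | r0:Add1,r1:5,r2:Add2,r3:69
c12: CDB Add2=133; issue ADD r1<-Add2 | r0:Add1,r1:Add2,r2:133,r3:69
c13: stall | r0:Add1,r1:Add2,r2:133,r3:69
c14: stall | r0:Add1,r1:Add2,r2:133,r3:69
c15: CDB Add1=-128; issue SUB r1<-Add1 | r0:-128,r1:Add1,r2:133,r3:69
c16: CDB Add2=266; issue ADD r1<-Add2 | r0:-128,r1:Add2,r2:133,r3:69
c17: issue MUL r0<-Mul1 | r0:Mul1,r1:Add2,r2:133,r3:69
c18: stall | r0:Mul1,r1:Add2,r2:133,r3:69
c19: CDB Add1=-394; issue SUB r1<-Add1 | r0:Mul1,r1:Add1,r2:133,r3:69

STATUS = TAG Mul1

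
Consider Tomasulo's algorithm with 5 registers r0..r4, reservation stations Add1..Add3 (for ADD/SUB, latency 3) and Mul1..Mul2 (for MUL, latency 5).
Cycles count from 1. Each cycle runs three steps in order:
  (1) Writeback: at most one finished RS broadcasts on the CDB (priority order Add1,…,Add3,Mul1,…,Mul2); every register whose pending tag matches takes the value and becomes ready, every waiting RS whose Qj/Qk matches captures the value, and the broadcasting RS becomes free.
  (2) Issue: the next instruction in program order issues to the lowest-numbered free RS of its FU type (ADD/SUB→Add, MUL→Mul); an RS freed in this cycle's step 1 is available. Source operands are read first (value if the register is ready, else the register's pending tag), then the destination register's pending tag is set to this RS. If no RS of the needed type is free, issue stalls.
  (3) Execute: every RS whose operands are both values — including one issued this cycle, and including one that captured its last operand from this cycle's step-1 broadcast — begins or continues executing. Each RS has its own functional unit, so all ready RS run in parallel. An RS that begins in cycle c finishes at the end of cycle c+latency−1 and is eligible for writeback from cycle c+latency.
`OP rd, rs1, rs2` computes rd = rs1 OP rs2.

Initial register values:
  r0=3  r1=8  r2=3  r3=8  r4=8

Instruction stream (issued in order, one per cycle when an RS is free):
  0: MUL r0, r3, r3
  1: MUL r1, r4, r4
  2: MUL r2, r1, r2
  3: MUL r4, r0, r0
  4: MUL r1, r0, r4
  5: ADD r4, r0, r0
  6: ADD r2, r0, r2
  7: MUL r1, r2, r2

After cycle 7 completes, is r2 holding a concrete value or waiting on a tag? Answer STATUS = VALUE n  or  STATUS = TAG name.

STATUS = TAG Mul1

  c1: issue MUL r0<-Mul1  regs: r0:Mul1,r1:8,r2:3,r3:8,r4:8
  c2: issue MUL r1<-Mul2  regs: r0:Mul1,r1:Mul2,r2:3,r3:8,r4:8
  c3: stall  regs: r0:Mul1,r1:Mul2,r2:3,r3:8,r4:8
  c4: stall  regs: r0:Mul1,r1:Mul2,r2:3,r3:8,r4:8
  c5: stall  regs: r0:Mul1,r1:Mul2,r2:3,r3:8,r4:8
  c6: CDB Mul1=64; issue MUL r2<-Mul1  regs: r0:64,r1:Mul2,r2:Mul1,r3:8,r4:8
  c7: CDB Mul2=64; issue MUL r4<-Mul2  regs: r0:64,r1:64,r2:Mul1,r3:8,r4:Mul2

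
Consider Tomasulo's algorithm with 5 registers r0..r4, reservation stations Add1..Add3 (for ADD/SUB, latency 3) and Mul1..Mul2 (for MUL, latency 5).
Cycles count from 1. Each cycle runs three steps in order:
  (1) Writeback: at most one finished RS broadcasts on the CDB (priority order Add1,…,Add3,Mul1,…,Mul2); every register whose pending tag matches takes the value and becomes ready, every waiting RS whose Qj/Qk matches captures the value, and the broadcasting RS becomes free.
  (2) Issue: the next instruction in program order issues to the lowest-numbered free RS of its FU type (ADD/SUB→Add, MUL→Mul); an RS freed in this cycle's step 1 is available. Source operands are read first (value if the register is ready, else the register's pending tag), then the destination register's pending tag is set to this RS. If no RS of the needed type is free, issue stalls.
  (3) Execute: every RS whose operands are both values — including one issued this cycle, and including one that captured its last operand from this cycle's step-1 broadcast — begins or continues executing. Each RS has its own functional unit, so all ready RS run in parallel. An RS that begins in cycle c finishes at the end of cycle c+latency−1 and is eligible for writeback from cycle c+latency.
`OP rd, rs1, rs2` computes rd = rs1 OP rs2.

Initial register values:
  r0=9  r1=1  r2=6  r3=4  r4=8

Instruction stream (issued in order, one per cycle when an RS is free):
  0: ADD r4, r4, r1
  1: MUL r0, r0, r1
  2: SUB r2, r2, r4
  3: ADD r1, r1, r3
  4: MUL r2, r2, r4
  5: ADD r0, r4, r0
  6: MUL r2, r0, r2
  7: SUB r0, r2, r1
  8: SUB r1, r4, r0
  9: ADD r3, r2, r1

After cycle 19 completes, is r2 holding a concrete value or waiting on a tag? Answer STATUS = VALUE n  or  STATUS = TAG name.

STATUS = VALUE -486

c1: issue ADD r4<-Add1 | r0:9,r1:1,r2:6,r3:4,r4:Add1
c2: issue MUL r0<-Mul1 | r0:Mul1,r1:1,r2:6,r3:4,r4:Add1
c3: issue SUB r2<-Add2 | r0:Mul1,r1:1,r2:Add2,r3:4,r4:Add1
c4: CDB Add1=9; issue ADD r1<-Add1 | r0:Mul1,r1:Add1,r2:Add2,r3:4,r4:9
c5: issue MUL r2<-Mul2 | r0:Mul1,r1:Add1,r2:Mul2,r3:4,r4:9
c6: issue ADD r0<-Add3 | r0:Add3,r1:Add1,r2:Mul2,r3:4,r4:9
c7: CDB Add1=5; stall | r0:Add3,r1:5,r2:Mul2,r3:4,r4:9
c8: CDB Add2=-3; stall | r0:Add3,r1:5,r2:Mul2,r3:4,r4:9
c9: CDB Mul1=9; issue MUL r2<-Mul1 | r0:Add3,r1:5,r2:Mul1,r3:4,r4:9
c10: issue SUB r0<-Add1 | r0:Add1,r1:5,r2:Mul1,r3:4,r4:9
c11: issue SUB r1<-Add2 | r0:Add1,r1:Add2,r2:Mul1,r3:4,r4:9
c12: CDB Add3=18; issue ADD r3<-Add3 | r0:Add1,r1:Add2,r2:Mul1,r3:Add3,r4:9
c13: CDB Mul2=-27 | r0:Add1,r1:Add2,r2:Mul1,r3:Add3,r4:9
c14: - | r0:Add1,r1:Add2,r2:Mul1,r3:Add3,r4:9
c15: - | r0:Add1,r1:Add2,r2:Mul1,r3:Add3,r4:9
c16: - | r0:Add1,r1:Add2,r2:Mul1,r3:Add3,r4:9
c17: - | r0:Add1,r1:Add2,r2:Mul1,r3:Add3,r4:9
c18: CDB Mul1=-486 | r0:Add1,r1:Add2,r2:-486,r3:Add3,r4:9
c19: - | r0:Add1,r1:Add2,r2:-486,r3:Add3,r4:9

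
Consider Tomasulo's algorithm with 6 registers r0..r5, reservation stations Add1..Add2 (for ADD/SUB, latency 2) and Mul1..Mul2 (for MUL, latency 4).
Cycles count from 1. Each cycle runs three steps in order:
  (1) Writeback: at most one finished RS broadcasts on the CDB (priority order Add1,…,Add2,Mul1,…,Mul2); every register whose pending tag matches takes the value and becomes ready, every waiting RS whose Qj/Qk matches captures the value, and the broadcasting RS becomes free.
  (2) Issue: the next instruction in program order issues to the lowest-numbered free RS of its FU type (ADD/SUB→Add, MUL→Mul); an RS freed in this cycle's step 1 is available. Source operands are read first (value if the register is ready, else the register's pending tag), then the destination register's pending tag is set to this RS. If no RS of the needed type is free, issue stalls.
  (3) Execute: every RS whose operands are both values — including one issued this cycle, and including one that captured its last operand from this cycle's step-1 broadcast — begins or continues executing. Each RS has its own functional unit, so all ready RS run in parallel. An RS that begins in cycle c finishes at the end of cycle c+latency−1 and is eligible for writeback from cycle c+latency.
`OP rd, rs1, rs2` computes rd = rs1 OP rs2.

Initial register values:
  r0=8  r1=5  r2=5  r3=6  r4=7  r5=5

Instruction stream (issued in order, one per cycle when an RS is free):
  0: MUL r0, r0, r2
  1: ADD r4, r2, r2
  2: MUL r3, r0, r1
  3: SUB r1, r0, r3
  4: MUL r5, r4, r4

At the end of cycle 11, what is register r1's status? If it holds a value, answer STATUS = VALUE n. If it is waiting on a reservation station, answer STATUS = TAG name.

  c1: issue MUL r0<-Mul1  regs: r0:Mul1,r1:5,r2:5,r3:6,r4:7,r5:5
  c2: issue ADD r4<-Add1  regs: r0:Mul1,r1:5,r2:5,r3:6,r4:Add1,r5:5
  c3: issue MUL r3<-Mul2  regs: r0:Mul1,r1:5,r2:5,r3:Mul2,r4:Add1,r5:5
  c4: CDB Add1=10; issue SUB r1<-Add1  regs: r0:Mul1,r1:Add1,r2:5,r3:Mul2,r4:10,r5:5
  c5: CDB Mul1=40; issue MUL r5<-Mul1  regs: r0:40,r1:Add1,r2:5,r3:Mul2,r4:10,r5:Mul1
  c6: -  regs: r0:40,r1:Add1,r2:5,r3:Mul2,r4:10,r5:Mul1
  c7: -  regs: r0:40,r1:Add1,r2:5,r3:Mul2,r4:10,r5:Mul1
  c8: -  regs: r0:40,r1:Add1,r2:5,r3:Mul2,r4:10,r5:Mul1
  c9: CDB Mul1=100  regs: r0:40,r1:Add1,r2:5,r3:Mul2,r4:10,r5:100
  c10: CDB Mul2=200  regs: r0:40,r1:Add1,r2:5,r3:200,r4:10,r5:100
  c11: -  regs: r0:40,r1:Add1,r2:5,r3:200,r4:10,r5:100

STATUS = TAG Add1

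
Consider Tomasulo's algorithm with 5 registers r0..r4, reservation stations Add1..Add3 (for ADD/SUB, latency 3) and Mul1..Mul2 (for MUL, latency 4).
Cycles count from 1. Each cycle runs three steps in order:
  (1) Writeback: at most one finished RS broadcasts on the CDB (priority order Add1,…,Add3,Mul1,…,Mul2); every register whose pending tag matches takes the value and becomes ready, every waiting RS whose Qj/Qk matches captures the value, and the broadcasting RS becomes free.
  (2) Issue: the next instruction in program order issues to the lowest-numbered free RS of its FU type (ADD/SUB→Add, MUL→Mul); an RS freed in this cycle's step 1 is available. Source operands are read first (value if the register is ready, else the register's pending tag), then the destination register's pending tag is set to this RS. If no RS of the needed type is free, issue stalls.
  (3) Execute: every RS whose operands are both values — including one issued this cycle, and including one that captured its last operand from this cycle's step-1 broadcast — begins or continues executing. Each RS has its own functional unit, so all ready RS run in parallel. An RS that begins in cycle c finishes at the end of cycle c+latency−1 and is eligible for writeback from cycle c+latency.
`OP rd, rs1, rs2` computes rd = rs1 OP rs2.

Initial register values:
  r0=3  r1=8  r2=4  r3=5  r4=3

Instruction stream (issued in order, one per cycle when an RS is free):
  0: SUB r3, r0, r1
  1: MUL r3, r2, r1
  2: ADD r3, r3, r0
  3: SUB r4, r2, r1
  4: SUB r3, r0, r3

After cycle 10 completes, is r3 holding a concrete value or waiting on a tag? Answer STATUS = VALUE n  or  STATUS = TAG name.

STATUS = TAG Add3

  c1: issue SUB r3<-Add1  regs: r0:3,r1:8,r2:4,r3:Add1,r4:3
  c2: issue MUL r3<-Mul1  regs: r0:3,r1:8,r2:4,r3:Mul1,r4:3
  c3: issue ADD r3<-Add2  regs: r0:3,r1:8,r2:4,r3:Add2,r4:3
  c4: CDB Add1=-5; issue SUB r4<-Add1  regs: r0:3,r1:8,r2:4,r3:Add2,r4:Add1
  c5: issue SUB r3<-Add3  regs: r0:3,r1:8,r2:4,r3:Add3,r4:Add1
  c6: CDB Mul1=32  regs: r0:3,r1:8,r2:4,r3:Add3,r4:Add1
  c7: CDB Add1=-4  regs: r0:3,r1:8,r2:4,r3:Add3,r4:-4
  c8: -  regs: r0:3,r1:8,r2:4,r3:Add3,r4:-4
  c9: CDB Add2=35  regs: r0:3,r1:8,r2:4,r3:Add3,r4:-4
  c10: -  regs: r0:3,r1:8,r2:4,r3:Add3,r4:-4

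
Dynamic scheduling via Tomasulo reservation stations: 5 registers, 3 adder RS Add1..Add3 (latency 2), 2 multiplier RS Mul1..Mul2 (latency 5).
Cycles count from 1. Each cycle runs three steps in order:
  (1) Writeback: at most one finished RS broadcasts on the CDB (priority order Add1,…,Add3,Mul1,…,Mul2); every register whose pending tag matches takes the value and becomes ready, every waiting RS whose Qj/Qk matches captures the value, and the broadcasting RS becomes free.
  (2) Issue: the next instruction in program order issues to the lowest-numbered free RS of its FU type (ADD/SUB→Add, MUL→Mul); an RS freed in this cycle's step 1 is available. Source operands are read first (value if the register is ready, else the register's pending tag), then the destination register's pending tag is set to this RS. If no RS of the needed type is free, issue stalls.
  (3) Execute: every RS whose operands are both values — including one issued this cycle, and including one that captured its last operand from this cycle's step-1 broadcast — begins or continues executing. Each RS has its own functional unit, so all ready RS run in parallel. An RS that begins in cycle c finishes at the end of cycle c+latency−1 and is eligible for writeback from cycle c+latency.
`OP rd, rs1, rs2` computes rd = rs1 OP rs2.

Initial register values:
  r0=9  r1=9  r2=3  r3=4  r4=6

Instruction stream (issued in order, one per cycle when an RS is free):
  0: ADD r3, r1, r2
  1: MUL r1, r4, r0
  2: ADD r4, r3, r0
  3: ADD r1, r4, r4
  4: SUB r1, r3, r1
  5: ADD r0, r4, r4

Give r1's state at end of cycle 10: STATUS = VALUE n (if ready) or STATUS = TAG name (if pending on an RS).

  c1: issue ADD r3<-Add1  regs: r0:9,r1:9,r2:3,r3:Add1,r4:6
  c2: issue MUL r1<-Mul1  regs: r0:9,r1:Mul1,r2:3,r3:Add1,r4:6
  c3: CDB Add1=12; issue ADD r4<-Add1  regs: r0:9,r1:Mul1,r2:3,r3:12,r4:Add1
  c4: issue ADD r1<-Add2  regs: r0:9,r1:Add2,r2:3,r3:12,r4:Add1
  c5: CDB Add1=21; issue SUB r1<-Add1  regs: r0:9,r1:Add1,r2:3,r3:12,r4:21
  c6: issue ADD r0<-Add3  regs: r0:Add3,r1:Add1,r2:3,r3:12,r4:21
  c7: CDB Add2=42  regs: r0:Add3,r1:Add1,r2:3,r3:12,r4:21
  c8: CDB Add3=42  regs: r0:42,r1:Add1,r2:3,r3:12,r4:21
  c9: CDB Add1=-30  regs: r0:42,r1:-30,r2:3,r3:12,r4:21
  c10: CDB Mul1=54  regs: r0:42,r1:-30,r2:3,r3:12,r4:21

STATUS = VALUE -30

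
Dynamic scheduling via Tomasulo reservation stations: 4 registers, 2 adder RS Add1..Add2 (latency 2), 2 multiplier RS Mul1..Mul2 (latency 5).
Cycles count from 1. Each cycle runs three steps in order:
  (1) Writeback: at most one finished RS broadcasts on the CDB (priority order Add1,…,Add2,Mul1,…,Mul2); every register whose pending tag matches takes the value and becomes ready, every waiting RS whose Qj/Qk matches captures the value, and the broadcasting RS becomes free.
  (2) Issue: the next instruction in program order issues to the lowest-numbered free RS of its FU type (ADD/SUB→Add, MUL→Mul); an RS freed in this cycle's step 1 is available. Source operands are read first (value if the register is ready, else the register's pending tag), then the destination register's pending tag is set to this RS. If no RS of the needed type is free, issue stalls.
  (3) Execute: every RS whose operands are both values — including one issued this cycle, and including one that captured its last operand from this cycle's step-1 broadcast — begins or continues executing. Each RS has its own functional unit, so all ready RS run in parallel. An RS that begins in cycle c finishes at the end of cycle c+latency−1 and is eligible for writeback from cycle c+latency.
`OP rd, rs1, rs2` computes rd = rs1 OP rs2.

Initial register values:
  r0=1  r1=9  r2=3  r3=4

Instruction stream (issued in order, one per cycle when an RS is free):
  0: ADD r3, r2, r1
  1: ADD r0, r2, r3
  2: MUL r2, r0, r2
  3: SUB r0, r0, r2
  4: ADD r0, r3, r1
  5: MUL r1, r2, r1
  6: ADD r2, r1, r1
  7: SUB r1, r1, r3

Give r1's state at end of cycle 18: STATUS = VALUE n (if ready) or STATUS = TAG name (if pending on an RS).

STATUS = VALUE 393

  c1: issue ADD r3<-Add1  regs: r0:1,r1:9,r2:3,r3:Add1
  c2: issue ADD r0<-Add2  regs: r0:Add2,r1:9,r2:3,r3:Add1
  c3: CDB Add1=12; issue MUL r2<-Mul1  regs: r0:Add2,r1:9,r2:Mul1,r3:12
  c4: issue SUB r0<-Add1  regs: r0:Add1,r1:9,r2:Mul1,r3:12
  c5: CDB Add2=15; issue ADD r0<-Add2  regs: r0:Add2,r1:9,r2:Mul1,r3:12
  c6: issue MUL r1<-Mul2  regs: r0:Add2,r1:Mul2,r2:Mul1,r3:12
  c7: CDB Add2=21; issue ADD r2<-Add2  regs: r0:21,r1:Mul2,r2:Add2,r3:12
  c8: stall  regs: r0:21,r1:Mul2,r2:Add2,r3:12
  c9: stall  regs: r0:21,r1:Mul2,r2:Add2,r3:12
  c10: CDB Mul1=45; stall  regs: r0:21,r1:Mul2,r2:Add2,r3:12
  c11: stall  regs: r0:21,r1:Mul2,r2:Add2,r3:12
  c12: CDB Add1=-30; issue SUB r1<-Add1  regs: r0:21,r1:Add1,r2:Add2,r3:12
  c13: -  regs: r0:21,r1:Add1,r2:Add2,r3:12
  c14: -  regs: r0:21,r1:Add1,r2:Add2,r3:12
  c15: CDB Mul2=405  regs: r0:21,r1:Add1,r2:Add2,r3:12
  c16: -  regs: r0:21,r1:Add1,r2:Add2,r3:12
  c17: CDB Add1=393  regs: r0:21,r1:393,r2:Add2,r3:12
  c18: CDB Add2=810  regs: r0:21,r1:393,r2:810,r3:12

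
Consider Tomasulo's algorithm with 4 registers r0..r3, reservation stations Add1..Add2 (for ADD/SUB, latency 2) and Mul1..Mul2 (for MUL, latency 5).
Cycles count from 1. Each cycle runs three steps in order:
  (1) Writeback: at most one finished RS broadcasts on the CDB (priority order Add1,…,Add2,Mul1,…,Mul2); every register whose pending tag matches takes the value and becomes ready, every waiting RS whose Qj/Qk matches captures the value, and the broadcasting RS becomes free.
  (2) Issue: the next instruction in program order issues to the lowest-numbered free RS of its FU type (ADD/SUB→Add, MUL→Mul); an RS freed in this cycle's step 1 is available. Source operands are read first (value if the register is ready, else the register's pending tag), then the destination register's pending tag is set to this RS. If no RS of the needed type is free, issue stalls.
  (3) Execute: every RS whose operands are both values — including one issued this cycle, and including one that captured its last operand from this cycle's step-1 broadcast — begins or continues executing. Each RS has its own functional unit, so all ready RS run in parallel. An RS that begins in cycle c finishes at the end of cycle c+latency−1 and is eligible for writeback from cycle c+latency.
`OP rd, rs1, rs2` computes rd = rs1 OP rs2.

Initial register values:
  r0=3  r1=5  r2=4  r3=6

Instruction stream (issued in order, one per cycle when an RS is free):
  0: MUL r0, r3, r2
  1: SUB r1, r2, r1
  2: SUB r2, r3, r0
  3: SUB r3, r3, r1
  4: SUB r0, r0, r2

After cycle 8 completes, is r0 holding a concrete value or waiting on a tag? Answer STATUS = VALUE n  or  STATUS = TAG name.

cycle 1: issue MUL r0<-Mul1 // r0:Mul1,r1:5,r2:4,r3:6
cycle 2: issue SUB r1<-Add1 // r0:Mul1,r1:Add1,r2:4,r3:6
cycle 3: issue SUB r2<-Add2 // r0:Mul1,r1:Add1,r2:Add2,r3:6
cycle 4: CDB Add1=-1; issue SUB r3<-Add1 // r0:Mul1,r1:-1,r2:Add2,r3:Add1
cycle 5: stall // r0:Mul1,r1:-1,r2:Add2,r3:Add1
cycle 6: CDB Add1=7; issue SUB r0<-Add1 // r0:Add1,r1:-1,r2:Add2,r3:7
cycle 7: CDB Mul1=24 // r0:Add1,r1:-1,r2:Add2,r3:7
cycle 8: - // r0:Add1,r1:-1,r2:Add2,r3:7

STATUS = TAG Add1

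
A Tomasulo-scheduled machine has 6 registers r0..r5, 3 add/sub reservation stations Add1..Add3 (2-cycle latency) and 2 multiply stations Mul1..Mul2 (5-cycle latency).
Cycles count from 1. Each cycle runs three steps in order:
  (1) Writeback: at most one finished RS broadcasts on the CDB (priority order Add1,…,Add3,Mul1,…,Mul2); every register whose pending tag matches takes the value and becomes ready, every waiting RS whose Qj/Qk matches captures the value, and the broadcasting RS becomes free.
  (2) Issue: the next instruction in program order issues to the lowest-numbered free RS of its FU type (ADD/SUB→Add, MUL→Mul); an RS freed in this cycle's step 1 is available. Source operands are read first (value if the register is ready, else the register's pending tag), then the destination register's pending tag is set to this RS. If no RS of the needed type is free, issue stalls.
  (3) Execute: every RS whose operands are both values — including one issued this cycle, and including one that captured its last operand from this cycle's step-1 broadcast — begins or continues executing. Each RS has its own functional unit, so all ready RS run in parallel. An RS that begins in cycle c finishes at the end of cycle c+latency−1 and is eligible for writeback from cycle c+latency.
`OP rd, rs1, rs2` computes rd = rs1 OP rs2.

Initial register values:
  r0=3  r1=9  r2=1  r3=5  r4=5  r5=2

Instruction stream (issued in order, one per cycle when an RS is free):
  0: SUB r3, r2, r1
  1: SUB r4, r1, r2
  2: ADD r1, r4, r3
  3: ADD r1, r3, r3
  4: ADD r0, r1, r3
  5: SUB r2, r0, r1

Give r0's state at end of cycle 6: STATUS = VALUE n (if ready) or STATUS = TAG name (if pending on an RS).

STATUS = TAG Add3

cycle 1: issue SUB r3<-Add1 // r0:3,r1:9,r2:1,r3:Add1,r4:5,r5:2
cycle 2: issue SUB r4<-Add2 // r0:3,r1:9,r2:1,r3:Add1,r4:Add2,r5:2
cycle 3: CDB Add1=-8; issue ADD r1<-Add1 // r0:3,r1:Add1,r2:1,r3:-8,r4:Add2,r5:2
cycle 4: CDB Add2=8; issue ADD r1<-Add2 // r0:3,r1:Add2,r2:1,r3:-8,r4:8,r5:2
cycle 5: issue ADD r0<-Add3 // r0:Add3,r1:Add2,r2:1,r3:-8,r4:8,r5:2
cycle 6: CDB Add1=0; issue SUB r2<-Add1 // r0:Add3,r1:Add2,r2:Add1,r3:-8,r4:8,r5:2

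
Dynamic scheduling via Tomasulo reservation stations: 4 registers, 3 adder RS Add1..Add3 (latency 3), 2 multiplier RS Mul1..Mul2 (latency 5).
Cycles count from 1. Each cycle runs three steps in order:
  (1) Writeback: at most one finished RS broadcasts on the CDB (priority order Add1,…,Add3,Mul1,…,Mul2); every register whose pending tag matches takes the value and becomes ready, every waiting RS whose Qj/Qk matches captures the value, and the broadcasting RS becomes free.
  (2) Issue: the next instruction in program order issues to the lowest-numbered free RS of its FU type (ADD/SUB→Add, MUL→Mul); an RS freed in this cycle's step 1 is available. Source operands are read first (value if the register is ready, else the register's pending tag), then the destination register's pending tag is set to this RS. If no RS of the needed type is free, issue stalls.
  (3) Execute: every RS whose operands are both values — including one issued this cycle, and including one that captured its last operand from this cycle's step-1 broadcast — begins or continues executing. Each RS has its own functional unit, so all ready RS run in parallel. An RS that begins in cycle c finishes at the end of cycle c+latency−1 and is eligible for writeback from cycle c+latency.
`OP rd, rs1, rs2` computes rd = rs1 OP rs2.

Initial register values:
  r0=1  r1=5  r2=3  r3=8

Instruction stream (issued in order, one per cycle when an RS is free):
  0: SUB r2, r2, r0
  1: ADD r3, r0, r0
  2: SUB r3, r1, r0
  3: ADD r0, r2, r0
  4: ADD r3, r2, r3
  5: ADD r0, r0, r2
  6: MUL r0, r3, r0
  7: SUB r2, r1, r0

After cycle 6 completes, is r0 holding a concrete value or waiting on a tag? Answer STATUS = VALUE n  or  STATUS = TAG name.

  c1: issue SUB r2<-Add1  regs: r0:1,r1:5,r2:Add1,r3:8
  c2: issue ADD r3<-Add2  regs: r0:1,r1:5,r2:Add1,r3:Add2
  c3: issue SUB r3<-Add3  regs: r0:1,r1:5,r2:Add1,r3:Add3
  c4: CDB Add1=2; issue ADD r0<-Add1  regs: r0:Add1,r1:5,r2:2,r3:Add3
  c5: CDB Add2=2; issue ADD r3<-Add2  regs: r0:Add1,r1:5,r2:2,r3:Add2
  c6: CDB Add3=4; issue ADD r0<-Add3  regs: r0:Add3,r1:5,r2:2,r3:Add2

STATUS = TAG Add3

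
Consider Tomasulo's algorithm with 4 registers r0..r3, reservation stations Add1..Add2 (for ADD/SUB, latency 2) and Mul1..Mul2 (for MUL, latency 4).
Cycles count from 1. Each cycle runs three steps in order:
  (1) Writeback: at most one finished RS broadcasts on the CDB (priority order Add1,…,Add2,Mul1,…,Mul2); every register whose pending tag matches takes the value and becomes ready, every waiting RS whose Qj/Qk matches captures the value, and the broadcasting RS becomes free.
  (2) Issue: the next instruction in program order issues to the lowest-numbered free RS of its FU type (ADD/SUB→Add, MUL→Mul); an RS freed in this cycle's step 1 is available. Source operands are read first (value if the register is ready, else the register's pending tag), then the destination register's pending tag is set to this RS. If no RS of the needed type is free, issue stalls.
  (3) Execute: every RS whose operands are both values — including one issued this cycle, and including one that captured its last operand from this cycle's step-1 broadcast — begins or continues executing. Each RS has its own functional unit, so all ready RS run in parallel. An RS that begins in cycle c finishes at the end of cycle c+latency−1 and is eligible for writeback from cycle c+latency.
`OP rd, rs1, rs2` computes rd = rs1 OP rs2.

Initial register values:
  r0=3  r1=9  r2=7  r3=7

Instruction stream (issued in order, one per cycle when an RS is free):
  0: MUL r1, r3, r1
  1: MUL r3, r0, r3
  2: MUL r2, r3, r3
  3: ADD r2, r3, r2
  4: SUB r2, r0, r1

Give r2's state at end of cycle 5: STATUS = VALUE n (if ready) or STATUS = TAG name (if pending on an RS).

c1: issue MUL r1<-Mul1 | r0:3,r1:Mul1,r2:7,r3:7
c2: issue MUL r3<-Mul2 | r0:3,r1:Mul1,r2:7,r3:Mul2
c3: stall | r0:3,r1:Mul1,r2:7,r3:Mul2
c4: stall | r0:3,r1:Mul1,r2:7,r3:Mul2
c5: CDB Mul1=63; issue MUL r2<-Mul1 | r0:3,r1:63,r2:Mul1,r3:Mul2

STATUS = TAG Mul1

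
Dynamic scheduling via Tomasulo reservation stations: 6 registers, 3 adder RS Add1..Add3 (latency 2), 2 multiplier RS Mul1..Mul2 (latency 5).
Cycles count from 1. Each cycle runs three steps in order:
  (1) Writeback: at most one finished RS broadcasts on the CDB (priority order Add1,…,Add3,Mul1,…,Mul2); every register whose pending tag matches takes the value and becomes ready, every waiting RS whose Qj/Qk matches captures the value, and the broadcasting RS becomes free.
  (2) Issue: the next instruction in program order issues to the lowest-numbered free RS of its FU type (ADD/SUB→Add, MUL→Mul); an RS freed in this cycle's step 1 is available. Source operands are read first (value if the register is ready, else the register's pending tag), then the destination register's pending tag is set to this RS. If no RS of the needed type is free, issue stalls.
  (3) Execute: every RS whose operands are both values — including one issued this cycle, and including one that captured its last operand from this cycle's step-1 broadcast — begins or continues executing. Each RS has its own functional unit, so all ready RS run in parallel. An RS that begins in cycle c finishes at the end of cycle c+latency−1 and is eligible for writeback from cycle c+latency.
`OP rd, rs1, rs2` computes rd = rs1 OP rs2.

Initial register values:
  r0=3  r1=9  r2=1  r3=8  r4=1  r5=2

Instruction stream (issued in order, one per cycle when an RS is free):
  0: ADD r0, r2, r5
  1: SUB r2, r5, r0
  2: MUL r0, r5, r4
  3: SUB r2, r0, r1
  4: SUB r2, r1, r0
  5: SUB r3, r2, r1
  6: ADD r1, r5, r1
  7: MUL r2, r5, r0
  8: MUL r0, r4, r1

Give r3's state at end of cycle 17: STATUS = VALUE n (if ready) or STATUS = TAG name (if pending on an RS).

c1: issue ADD r0<-Add1 | r0:Add1,r1:9,r2:1,r3:8,r4:1,r5:2
c2: issue SUB r2<-Add2 | r0:Add1,r1:9,r2:Add2,r3:8,r4:1,r5:2
c3: CDB Add1=3; issue MUL r0<-Mul1 | r0:Mul1,r1:9,r2:Add2,r3:8,r4:1,r5:2
c4: issue SUB r2<-Add1 | r0:Mul1,r1:9,r2:Add1,r3:8,r4:1,r5:2
c5: CDB Add2=-1; issue SUB r2<-Add2 | r0:Mul1,r1:9,r2:Add2,r3:8,r4:1,r5:2
c6: issue SUB r3<-Add3 | r0:Mul1,r1:9,r2:Add2,r3:Add3,r4:1,r5:2
c7: stall | r0:Mul1,r1:9,r2:Add2,r3:Add3,r4:1,r5:2
c8: CDB Mul1=2; stall | r0:2,r1:9,r2:Add2,r3:Add3,r4:1,r5:2
c9: stall | r0:2,r1:9,r2:Add2,r3:Add3,r4:1,r5:2
c10: CDB Add1=-7; issue ADD r1<-Add1 | r0:2,r1:Add1,r2:Add2,r3:Add3,r4:1,r5:2
c11: CDB Add2=7; issue MUL r2<-Mul1 | r0:2,r1:Add1,r2:Mul1,r3:Add3,r4:1,r5:2
c12: CDB Add1=11; issue MUL r0<-Mul2 | r0:Mul2,r1:11,r2:Mul1,r3:Add3,r4:1,r5:2
c13: CDB Add3=-2 | r0:Mul2,r1:11,r2:Mul1,r3:-2,r4:1,r5:2
c14: - | r0:Mul2,r1:11,r2:Mul1,r3:-2,r4:1,r5:2
c15: - | r0:Mul2,r1:11,r2:Mul1,r3:-2,r4:1,r5:2
c16: CDB Mul1=4 | r0:Mul2,r1:11,r2:4,r3:-2,r4:1,r5:2
c17: CDB Mul2=11 | r0:11,r1:11,r2:4,r3:-2,r4:1,r5:2

STATUS = VALUE -2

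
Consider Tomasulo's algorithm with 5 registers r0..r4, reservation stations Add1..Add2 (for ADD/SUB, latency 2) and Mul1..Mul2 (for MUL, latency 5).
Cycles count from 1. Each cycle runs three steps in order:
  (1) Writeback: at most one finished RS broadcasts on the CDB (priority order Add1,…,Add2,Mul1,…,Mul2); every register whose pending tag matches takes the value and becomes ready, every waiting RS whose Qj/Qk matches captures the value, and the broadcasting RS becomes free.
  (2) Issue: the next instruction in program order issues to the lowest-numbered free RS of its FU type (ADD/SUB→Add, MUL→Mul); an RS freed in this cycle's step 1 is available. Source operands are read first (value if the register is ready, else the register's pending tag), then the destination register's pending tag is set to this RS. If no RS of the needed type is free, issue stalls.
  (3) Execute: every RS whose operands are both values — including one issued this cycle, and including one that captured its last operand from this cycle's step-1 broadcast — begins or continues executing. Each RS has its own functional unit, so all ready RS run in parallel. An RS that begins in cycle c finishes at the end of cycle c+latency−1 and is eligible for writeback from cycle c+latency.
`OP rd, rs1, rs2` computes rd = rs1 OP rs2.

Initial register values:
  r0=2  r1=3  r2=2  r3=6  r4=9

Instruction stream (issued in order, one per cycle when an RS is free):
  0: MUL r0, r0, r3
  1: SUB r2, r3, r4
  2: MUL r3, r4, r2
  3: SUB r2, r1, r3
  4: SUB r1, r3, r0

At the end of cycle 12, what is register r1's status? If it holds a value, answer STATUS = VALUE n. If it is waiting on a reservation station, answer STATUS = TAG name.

STATUS = VALUE -39

  c1: issue MUL r0<-Mul1  regs: r0:Mul1,r1:3,r2:2,r3:6,r4:9
  c2: issue SUB r2<-Add1  regs: r0:Mul1,r1:3,r2:Add1,r3:6,r4:9
  c3: issue MUL r3<-Mul2  regs: r0:Mul1,r1:3,r2:Add1,r3:Mul2,r4:9
  c4: CDB Add1=-3; issue SUB r2<-Add1  regs: r0:Mul1,r1:3,r2:Add1,r3:Mul2,r4:9
  c5: issue SUB r1<-Add2  regs: r0:Mul1,r1:Add2,r2:Add1,r3:Mul2,r4:9
  c6: CDB Mul1=12  regs: r0:12,r1:Add2,r2:Add1,r3:Mul2,r4:9
  c7: -  regs: r0:12,r1:Add2,r2:Add1,r3:Mul2,r4:9
  c8: -  regs: r0:12,r1:Add2,r2:Add1,r3:Mul2,r4:9
  c9: CDB Mul2=-27  regs: r0:12,r1:Add2,r2:Add1,r3:-27,r4:9
  c10: -  regs: r0:12,r1:Add2,r2:Add1,r3:-27,r4:9
  c11: CDB Add1=30  regs: r0:12,r1:Add2,r2:30,r3:-27,r4:9
  c12: CDB Add2=-39  regs: r0:12,r1:-39,r2:30,r3:-27,r4:9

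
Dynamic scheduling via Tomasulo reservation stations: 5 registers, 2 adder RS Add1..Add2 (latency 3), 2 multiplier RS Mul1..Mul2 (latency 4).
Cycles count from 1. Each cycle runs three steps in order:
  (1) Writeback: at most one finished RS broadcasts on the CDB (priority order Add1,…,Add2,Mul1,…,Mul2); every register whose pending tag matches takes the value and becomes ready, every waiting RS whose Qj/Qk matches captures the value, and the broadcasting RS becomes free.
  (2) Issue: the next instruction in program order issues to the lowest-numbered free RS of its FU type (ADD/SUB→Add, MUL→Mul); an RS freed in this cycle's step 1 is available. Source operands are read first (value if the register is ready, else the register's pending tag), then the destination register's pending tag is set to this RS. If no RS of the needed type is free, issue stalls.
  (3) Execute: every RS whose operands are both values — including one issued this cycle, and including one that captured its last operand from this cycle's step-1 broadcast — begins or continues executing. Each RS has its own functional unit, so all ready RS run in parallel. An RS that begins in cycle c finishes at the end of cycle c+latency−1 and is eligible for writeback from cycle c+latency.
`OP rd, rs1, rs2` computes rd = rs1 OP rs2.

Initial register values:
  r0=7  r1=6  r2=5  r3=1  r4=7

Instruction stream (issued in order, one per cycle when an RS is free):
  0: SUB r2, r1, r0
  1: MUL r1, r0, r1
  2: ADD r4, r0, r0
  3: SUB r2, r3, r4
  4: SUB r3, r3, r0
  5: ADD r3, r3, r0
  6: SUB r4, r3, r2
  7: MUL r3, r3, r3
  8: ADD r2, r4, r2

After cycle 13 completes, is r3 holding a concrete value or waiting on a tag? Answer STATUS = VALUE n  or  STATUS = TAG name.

STATUS = TAG Mul1

  c1: issue SUB r2<-Add1  regs: r0:7,r1:6,r2:Add1,r3:1,r4:7
  c2: issue MUL r1<-Mul1  regs: r0:7,r1:Mul1,r2:Add1,r3:1,r4:7
  c3: issue ADD r4<-Add2  regs: r0:7,r1:Mul1,r2:Add1,r3:1,r4:Add2
  c4: CDB Add1=-1; issue SUB r2<-Add1  regs: r0:7,r1:Mul1,r2:Add1,r3:1,r4:Add2
  c5: stall  regs: r0:7,r1:Mul1,r2:Add1,r3:1,r4:Add2
  c6: CDB Add2=14; issue SUB r3<-Add2  regs: r0:7,r1:Mul1,r2:Add1,r3:Add2,r4:14
  c7: CDB Mul1=42; stall  regs: r0:7,r1:42,r2:Add1,r3:Add2,r4:14
  c8: stall  regs: r0:7,r1:42,r2:Add1,r3:Add2,r4:14
  c9: CDB Add1=-13; issue ADD r3<-Add1  regs: r0:7,r1:42,r2:-13,r3:Add1,r4:14
  c10: CDB Add2=-6; issue SUB r4<-Add2  regs: r0:7,r1:42,r2:-13,r3:Add1,r4:Add2
  c11: issue MUL r3<-Mul1  regs: r0:7,r1:42,r2:-13,r3:Mul1,r4:Add2
  c12: stall  regs: r0:7,r1:42,r2:-13,r3:Mul1,r4:Add2
  c13: CDB Add1=1; issue ADD r2<-Add1  regs: r0:7,r1:42,r2:Add1,r3:Mul1,r4:Add2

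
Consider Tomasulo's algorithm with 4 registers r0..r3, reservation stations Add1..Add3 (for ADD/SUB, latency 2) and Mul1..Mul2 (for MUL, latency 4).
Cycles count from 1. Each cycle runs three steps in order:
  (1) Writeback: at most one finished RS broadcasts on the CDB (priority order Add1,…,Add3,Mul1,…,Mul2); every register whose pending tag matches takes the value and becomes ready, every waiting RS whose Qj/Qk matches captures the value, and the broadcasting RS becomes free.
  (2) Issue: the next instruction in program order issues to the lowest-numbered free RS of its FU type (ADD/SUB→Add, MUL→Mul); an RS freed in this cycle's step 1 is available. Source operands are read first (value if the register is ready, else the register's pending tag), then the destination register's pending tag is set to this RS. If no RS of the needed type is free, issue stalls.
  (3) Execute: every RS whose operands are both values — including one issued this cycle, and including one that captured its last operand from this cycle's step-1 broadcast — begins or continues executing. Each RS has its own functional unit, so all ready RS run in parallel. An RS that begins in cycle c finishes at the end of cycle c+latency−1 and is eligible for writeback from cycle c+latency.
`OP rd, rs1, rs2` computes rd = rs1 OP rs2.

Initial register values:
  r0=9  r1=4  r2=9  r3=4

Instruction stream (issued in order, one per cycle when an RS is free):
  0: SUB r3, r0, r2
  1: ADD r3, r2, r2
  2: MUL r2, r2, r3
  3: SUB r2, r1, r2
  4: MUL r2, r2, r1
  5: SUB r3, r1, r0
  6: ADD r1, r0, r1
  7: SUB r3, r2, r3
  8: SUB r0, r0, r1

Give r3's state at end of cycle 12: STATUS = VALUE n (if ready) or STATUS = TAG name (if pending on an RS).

STATUS = TAG Add2

c1: issue SUB r3<-Add1 | r0:9,r1:4,r2:9,r3:Add1
c2: issue ADD r3<-Add2 | r0:9,r1:4,r2:9,r3:Add2
c3: CDB Add1=0; issue MUL r2<-Mul1 | r0:9,r1:4,r2:Mul1,r3:Add2
c4: CDB Add2=18; issue SUB r2<-Add1 | r0:9,r1:4,r2:Add1,r3:18
c5: issue MUL r2<-Mul2 | r0:9,r1:4,r2:Mul2,r3:18
c6: issue SUB r3<-Add2 | r0:9,r1:4,r2:Mul2,r3:Add2
c7: issue ADD r1<-Add3 | r0:9,r1:Add3,r2:Mul2,r3:Add2
c8: CDB Add2=-5; issue SUB r3<-Add2 | r0:9,r1:Add3,r2:Mul2,r3:Add2
c9: CDB Add3=13; issue SUB r0<-Add3 | r0:Add3,r1:13,r2:Mul2,r3:Add2
c10: CDB Mul1=162 | r0:Add3,r1:13,r2:Mul2,r3:Add2
c11: CDB Add3=-4 | r0:-4,r1:13,r2:Mul2,r3:Add2
c12: CDB Add1=-158 | r0:-4,r1:13,r2:Mul2,r3:Add2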